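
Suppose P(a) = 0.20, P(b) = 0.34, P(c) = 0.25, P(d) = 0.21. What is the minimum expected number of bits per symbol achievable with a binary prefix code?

Repeatedly combine the two least-probable nodes; the expected code length is the sum of the merged weights.
merge 1/5 + 21/100 → 41/100
merge 1/4 + 17/50 → 59/100
merge 41/100 + 59/100 → 1
L = 41/100 + 59/100 + 1 = 2 bits/symbol.

2 bits/symbol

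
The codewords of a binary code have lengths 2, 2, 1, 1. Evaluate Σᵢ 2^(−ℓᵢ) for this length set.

1.5

With common denominator 2^2 = 4: Σ 2^(−ℓᵢ) = 1/4 + 1/4 + 2/4 + 2/4 = 6/4 = 1.5.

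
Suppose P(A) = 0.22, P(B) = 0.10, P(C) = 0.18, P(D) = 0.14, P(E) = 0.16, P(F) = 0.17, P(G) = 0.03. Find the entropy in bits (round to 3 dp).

2.665 bits

H = −Σ pᵢ log₂ pᵢ.
−0.22·log₂(0.22) = 0.4806
−0.10·log₂(0.10) = 0.3322
−0.18·log₂(0.18) = 0.4453
−0.14·log₂(0.14) = 0.3971
−0.16·log₂(0.16) = 0.4230
−0.17·log₂(0.17) = 0.4346
−0.03·log₂(0.03) = 0.1518
Sum ≈ 2.6646 → 2.665 bits.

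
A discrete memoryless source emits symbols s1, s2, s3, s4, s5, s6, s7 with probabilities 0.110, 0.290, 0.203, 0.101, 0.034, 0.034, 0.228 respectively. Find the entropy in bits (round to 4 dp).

2.4873 bits

H = −Σ pᵢ log₂ pᵢ.
−0.110·log₂(0.110) = 0.3503
−0.290·log₂(0.290) = 0.5179
−0.203·log₂(0.203) = 0.4670
−0.101·log₂(0.101) = 0.3341
−0.034·log₂(0.034) = 0.1659
−0.034·log₂(0.034) = 0.1659
−0.228·log₂(0.228) = 0.4863
Sum ≈ 2.4873 → 2.4873 bits.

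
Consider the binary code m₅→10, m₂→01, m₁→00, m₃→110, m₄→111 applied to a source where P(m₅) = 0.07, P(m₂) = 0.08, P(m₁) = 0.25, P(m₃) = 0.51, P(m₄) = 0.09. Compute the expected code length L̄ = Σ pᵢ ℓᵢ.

2.6 bits/symbol

L̄ = Σ pᵢ·ℓᵢ = 0.07·2 + 0.08·2 + 0.25·2 + 0.51·3 + 0.09·3 = 2.6 bits/symbol.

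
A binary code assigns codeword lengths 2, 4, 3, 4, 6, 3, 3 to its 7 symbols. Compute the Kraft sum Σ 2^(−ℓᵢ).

0.765625

With common denominator 2^6 = 64: Σ 2^(−ℓᵢ) = 16/64 + 4/64 + 8/64 + 4/64 + 1/64 + 8/64 + 8/64 = 49/64 = 0.765625.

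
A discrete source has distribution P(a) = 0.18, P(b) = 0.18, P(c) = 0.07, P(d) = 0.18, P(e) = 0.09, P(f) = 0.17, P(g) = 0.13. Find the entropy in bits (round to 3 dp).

2.734 bits

H = −Σ pᵢ log₂ pᵢ.
−0.18·log₂(0.18) = 0.4453
−0.18·log₂(0.18) = 0.4453
−0.07·log₂(0.07) = 0.2686
−0.18·log₂(0.18) = 0.4453
−0.09·log₂(0.09) = 0.3127
−0.17·log₂(0.17) = 0.4346
−0.13·log₂(0.13) = 0.3826
Sum ≈ 2.7344 → 2.734 bits.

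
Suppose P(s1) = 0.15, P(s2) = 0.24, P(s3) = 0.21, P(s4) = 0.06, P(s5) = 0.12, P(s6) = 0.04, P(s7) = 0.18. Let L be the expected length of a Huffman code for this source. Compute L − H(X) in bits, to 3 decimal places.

Entropy H = −Σ p log₂ p ≈ 2.6192 bits.
Huffman merges: 1/25+3/50→1/10; 1/10+3/25→11/50; 3/20+9/50→33/100; 21/100+11/50→43/100; 6/25+33/100→57/100; 43/100+57/100→1. L = 53/20 ≈ 2.6500.
L − H = 2.6500 − 2.6192 = 0.031 bits.

0.031 bits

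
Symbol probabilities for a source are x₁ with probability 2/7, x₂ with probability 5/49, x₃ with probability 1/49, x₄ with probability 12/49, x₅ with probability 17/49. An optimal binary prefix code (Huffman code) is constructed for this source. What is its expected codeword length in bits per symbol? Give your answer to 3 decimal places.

2.122 bits/symbol

Repeatedly combine the two least-probable nodes; the expected code length is the sum of the merged weights.
merge 1/49 + 5/49 → 6/49
merge 6/49 + 12/49 → 18/49
merge 2/7 + 17/49 → 31/49
merge 18/49 + 31/49 → 1
L = 6/49 + 18/49 + 31/49 + 1 = 104/49 ≈ 2.122 bits/symbol.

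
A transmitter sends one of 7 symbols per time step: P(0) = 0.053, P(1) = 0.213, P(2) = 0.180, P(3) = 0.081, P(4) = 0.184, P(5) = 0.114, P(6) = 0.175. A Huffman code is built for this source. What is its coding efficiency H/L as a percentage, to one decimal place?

Entropy H = −Σ p log₂ p ≈ 2.6854 bits.
Huffman merges: 53/1000+81/1000→67/500; 57/500+67/500→31/125; 7/40+9/50→71/200; 23/125+213/1000→397/1000; 31/125+71/200→603/1000; 397/1000+603/1000→1. L = 2737/1000 ≈ 2.7370.
Efficiency = H/L = 2.6854/2.7370 = 98.1%.

98.1%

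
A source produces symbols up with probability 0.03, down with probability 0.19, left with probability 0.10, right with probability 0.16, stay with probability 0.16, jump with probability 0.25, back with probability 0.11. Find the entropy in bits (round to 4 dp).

H = −Σ pᵢ log₂ pᵢ.
−0.03·log₂(0.03) = 0.1518
−0.19·log₂(0.19) = 0.4552
−0.10·log₂(0.10) = 0.3322
−0.16·log₂(0.16) = 0.4230
−0.16·log₂(0.16) = 0.4230
−0.25·log₂(0.25) = 0.5000
−0.11·log₂(0.11) = 0.3503
Sum ≈ 2.6355 → 2.6355 bits.

2.6355 bits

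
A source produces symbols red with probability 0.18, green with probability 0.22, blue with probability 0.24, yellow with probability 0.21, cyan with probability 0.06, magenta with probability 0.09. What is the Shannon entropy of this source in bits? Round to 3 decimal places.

2.449 bits

H = −Σ pᵢ log₂ pᵢ.
−0.18·log₂(0.18) = 0.4453
−0.22·log₂(0.22) = 0.4806
−0.24·log₂(0.24) = 0.4941
−0.21·log₂(0.21) = 0.4728
−0.06·log₂(0.06) = 0.2435
−0.09·log₂(0.09) = 0.3127
Sum ≈ 2.4490 → 2.449 bits.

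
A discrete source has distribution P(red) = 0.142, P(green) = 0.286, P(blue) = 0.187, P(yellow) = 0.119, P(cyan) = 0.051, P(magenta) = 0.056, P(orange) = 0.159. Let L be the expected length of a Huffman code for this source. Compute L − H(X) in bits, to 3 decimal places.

Entropy H = −Σ p log₂ p ≈ 2.6078 bits.
Huffman merges: 51/1000+7/125→107/1000; 107/1000+119/1000→113/500; 71/500+159/1000→301/1000; 187/1000+113/500→413/1000; 143/500+301/1000→587/1000; 413/1000+587/1000→1. L = 1317/500 ≈ 2.6340.
L − H = 2.6340 − 2.6078 = 0.026 bits.

0.026 bits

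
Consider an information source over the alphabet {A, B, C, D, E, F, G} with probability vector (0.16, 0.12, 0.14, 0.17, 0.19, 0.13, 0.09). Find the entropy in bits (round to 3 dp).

2.772 bits

H = −Σ pᵢ log₂ pᵢ.
−0.16·log₂(0.16) = 0.4230
−0.12·log₂(0.12) = 0.3671
−0.14·log₂(0.14) = 0.3971
−0.17·log₂(0.17) = 0.4346
−0.19·log₂(0.19) = 0.4552
−0.13·log₂(0.13) = 0.3826
−0.09·log₂(0.09) = 0.3127
Sum ≈ 2.7723 → 2.772 bits.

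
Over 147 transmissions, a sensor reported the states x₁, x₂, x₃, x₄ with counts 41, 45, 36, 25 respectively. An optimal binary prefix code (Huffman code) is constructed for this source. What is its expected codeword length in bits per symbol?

Probabilities are the counts divided by 147.
Repeatedly combine the two least-probable nodes; the expected code length is the sum of the merged weights.
merge 25/147 + 12/49 → 61/147
merge 41/147 + 15/49 → 86/147
merge 61/147 + 86/147 → 1
L = 61/147 + 86/147 + 1 = 2 bits/symbol.

2 bits/symbol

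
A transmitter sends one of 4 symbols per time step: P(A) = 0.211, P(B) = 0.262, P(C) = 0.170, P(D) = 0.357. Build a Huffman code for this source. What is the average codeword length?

Repeatedly combine the two least-probable nodes; the expected code length is the sum of the merged weights.
merge 17/100 + 211/1000 → 381/1000
merge 131/500 + 357/1000 → 619/1000
merge 381/1000 + 619/1000 → 1
L = 381/1000 + 619/1000 + 1 = 2 bits/symbol.

2 bits/symbol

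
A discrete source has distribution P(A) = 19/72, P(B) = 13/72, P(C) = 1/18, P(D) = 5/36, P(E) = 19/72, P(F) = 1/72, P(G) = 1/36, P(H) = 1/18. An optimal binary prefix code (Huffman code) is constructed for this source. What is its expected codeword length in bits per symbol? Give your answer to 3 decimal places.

Repeatedly combine the two least-probable nodes; the expected code length is the sum of the merged weights.
merge 1/72 + 1/36 → 1/24
merge 1/24 + 1/18 → 7/72
merge 1/18 + 7/72 → 11/72
merge 5/36 + 11/72 → 7/24
merge 13/72 + 19/72 → 4/9
merge 19/72 + 7/24 → 5/9
merge 4/9 + 5/9 → 1
L = 1/24 + 7/72 + 11/72 + 7/24 + 4/9 + 5/9 + 1 = 31/12 ≈ 2.583 bits/symbol.

2.583 bits/symbol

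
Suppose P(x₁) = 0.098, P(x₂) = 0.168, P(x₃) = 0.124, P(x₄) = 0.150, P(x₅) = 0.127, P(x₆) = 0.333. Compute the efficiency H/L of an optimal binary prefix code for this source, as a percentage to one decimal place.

98.1%

Entropy H = −Σ p log₂ p ≈ 2.4511 bits.
Huffman merges: 49/500+31/250→111/500; 127/1000+3/20→277/1000; 21/125+111/500→39/100; 277/1000+333/1000→61/100; 39/100+61/100→1. L = 2499/1000 ≈ 2.4990.
Efficiency = H/L = 2.4511/2.4990 = 98.1%.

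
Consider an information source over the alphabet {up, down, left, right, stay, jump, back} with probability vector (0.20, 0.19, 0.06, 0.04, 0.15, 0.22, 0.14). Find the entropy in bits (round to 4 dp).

2.6371 bits

H = −Σ pᵢ log₂ pᵢ.
−0.20·log₂(0.20) = 0.4644
−0.19·log₂(0.19) = 0.4552
−0.06·log₂(0.06) = 0.2435
−0.04·log₂(0.04) = 0.1858
−0.15·log₂(0.15) = 0.4105
−0.22·log₂(0.22) = 0.4806
−0.14·log₂(0.14) = 0.3971
Sum ≈ 2.6371 → 2.6371 bits.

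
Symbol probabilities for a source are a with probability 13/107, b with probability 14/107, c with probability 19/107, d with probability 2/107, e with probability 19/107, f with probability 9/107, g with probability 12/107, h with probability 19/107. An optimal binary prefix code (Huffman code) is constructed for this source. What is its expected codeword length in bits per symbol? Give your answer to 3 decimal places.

Repeatedly combine the two least-probable nodes; the expected code length is the sum of the merged weights.
merge 2/107 + 9/107 → 11/107
merge 11/107 + 12/107 → 23/107
merge 13/107 + 14/107 → 27/107
merge 19/107 + 19/107 → 38/107
merge 19/107 + 23/107 → 42/107
merge 27/107 + 38/107 → 65/107
merge 42/107 + 65/107 → 1
L = 11/107 + 23/107 + 27/107 + 38/107 + 42/107 + 65/107 + 1 = 313/107 ≈ 2.925 bits/symbol.

2.925 bits/symbol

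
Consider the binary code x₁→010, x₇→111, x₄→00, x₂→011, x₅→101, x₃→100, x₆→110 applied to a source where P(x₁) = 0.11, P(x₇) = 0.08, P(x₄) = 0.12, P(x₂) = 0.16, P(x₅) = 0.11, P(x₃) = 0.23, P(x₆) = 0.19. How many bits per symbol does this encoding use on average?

L̄ = Σ pᵢ·ℓᵢ = 0.11·3 + 0.08·3 + 0.12·2 + 0.16·3 + 0.11·3 + 0.23·3 + 0.19·3 = 2.88 bits/symbol.

2.88 bits/symbol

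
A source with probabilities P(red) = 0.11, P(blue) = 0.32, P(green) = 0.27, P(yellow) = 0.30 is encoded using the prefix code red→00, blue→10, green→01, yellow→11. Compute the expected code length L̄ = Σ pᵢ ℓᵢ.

L̄ = Σ pᵢ·ℓᵢ = 0.11·2 + 0.32·2 + 0.27·2 + 0.30·2 = 2 bits/symbol.

2 bits/symbol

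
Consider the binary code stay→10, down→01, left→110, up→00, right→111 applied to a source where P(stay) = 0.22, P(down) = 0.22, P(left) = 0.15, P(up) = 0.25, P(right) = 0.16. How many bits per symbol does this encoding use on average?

L̄ = Σ pᵢ·ℓᵢ = 0.22·2 + 0.22·2 + 0.15·3 + 0.25·2 + 0.16·3 = 2.31 bits/symbol.

2.31 bits/symbol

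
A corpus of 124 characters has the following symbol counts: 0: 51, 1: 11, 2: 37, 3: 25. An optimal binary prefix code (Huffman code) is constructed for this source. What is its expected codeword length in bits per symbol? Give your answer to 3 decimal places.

Probabilities are the counts divided by 124.
Repeatedly combine the two least-probable nodes; the expected code length is the sum of the merged weights.
merge 11/124 + 25/124 → 9/31
merge 9/31 + 37/124 → 73/124
merge 51/124 + 73/124 → 1
L = 9/31 + 73/124 + 1 = 233/124 ≈ 1.879 bits/symbol.

1.879 bits/symbol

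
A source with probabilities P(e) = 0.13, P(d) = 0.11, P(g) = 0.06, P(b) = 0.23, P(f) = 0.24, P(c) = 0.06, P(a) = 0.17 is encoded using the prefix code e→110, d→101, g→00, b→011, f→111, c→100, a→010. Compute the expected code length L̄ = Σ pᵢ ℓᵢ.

L̄ = Σ pᵢ·ℓᵢ = 0.13·3 + 0.11·3 + 0.06·2 + 0.23·3 + 0.24·3 + 0.06·3 + 0.17·3 = 2.94 bits/symbol.

2.94 bits/symbol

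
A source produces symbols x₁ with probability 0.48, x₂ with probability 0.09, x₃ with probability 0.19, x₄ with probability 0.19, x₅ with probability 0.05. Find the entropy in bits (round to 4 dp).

H = −Σ pᵢ log₂ pᵢ.
−0.48·log₂(0.48) = 0.5083
−0.09·log₂(0.09) = 0.3127
−0.19·log₂(0.19) = 0.4552
−0.19·log₂(0.19) = 0.4552
−0.05·log₂(0.05) = 0.2161
Sum ≈ 1.9475 → 1.9475 bits.

1.9475 bits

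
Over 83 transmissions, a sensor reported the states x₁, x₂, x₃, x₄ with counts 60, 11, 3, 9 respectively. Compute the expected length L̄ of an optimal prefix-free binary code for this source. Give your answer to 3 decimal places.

1.422 bits/symbol

Probabilities are the counts divided by 83.
Repeatedly combine the two least-probable nodes; the expected code length is the sum of the merged weights.
merge 3/83 + 9/83 → 12/83
merge 11/83 + 12/83 → 23/83
merge 23/83 + 60/83 → 1
L = 12/83 + 23/83 + 1 = 118/83 ≈ 1.422 bits/symbol.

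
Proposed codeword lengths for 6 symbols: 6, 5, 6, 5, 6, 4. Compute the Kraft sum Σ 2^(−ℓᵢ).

With common denominator 2^6 = 64: Σ 2^(−ℓᵢ) = 1/64 + 2/64 + 1/64 + 2/64 + 1/64 + 4/64 = 11/64 = 0.171875.

0.171875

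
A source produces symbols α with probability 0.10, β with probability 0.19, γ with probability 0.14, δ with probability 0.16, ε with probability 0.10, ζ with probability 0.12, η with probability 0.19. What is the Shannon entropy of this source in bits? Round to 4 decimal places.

H = −Σ pᵢ log₂ pᵢ.
−0.10·log₂(0.10) = 0.3322
−0.19·log₂(0.19) = 0.4552
−0.14·log₂(0.14) = 0.3971
−0.16·log₂(0.16) = 0.4230
−0.10·log₂(0.10) = 0.3322
−0.12·log₂(0.12) = 0.3671
−0.19·log₂(0.19) = 0.4552
Sum ≈ 2.7620 → 2.7620 bits.

2.7620 bits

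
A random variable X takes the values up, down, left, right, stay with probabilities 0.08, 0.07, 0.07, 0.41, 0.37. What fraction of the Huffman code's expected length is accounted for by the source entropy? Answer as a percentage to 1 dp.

96.8%

Entropy H = −Σ p log₂ p ≈ 1.8867 bits.
Huffman merges: 7/100+7/100→7/50; 2/25+7/50→11/50; 11/50+37/100→59/100; 41/100+59/100→1. L = 39/20 ≈ 1.9500.
Efficiency = H/L = 1.8867/1.9500 = 96.8%.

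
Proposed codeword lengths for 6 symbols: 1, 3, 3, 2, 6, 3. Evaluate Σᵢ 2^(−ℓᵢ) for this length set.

With common denominator 2^6 = 64: Σ 2^(−ℓᵢ) = 32/64 + 8/64 + 8/64 + 16/64 + 1/64 + 8/64 = 73/64 = 1.140625.

1.140625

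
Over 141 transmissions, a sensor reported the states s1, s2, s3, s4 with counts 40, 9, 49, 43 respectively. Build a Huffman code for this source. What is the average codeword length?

Probabilities are the counts divided by 141.
Repeatedly combine the two least-probable nodes; the expected code length is the sum of the merged weights.
merge 3/47 + 40/141 → 49/141
merge 43/141 + 49/141 → 92/141
merge 49/141 + 92/141 → 1
L = 49/141 + 92/141 + 1 = 2 bits/symbol.

2 bits/symbol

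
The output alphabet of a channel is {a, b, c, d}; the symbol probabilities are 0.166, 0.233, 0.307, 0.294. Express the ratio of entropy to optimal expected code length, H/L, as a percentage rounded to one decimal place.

Entropy H = −Σ p log₂ p ≈ 1.9620 bits.
Huffman merges: 83/500+233/1000→399/1000; 147/500+307/1000→601/1000; 399/1000+601/1000→1. L = 2 ≈ 2.0000.
Efficiency = H/L = 1.9620/2.0000 = 98.1%.

98.1%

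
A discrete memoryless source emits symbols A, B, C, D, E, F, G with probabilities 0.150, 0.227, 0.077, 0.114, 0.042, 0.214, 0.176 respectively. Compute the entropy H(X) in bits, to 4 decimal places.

2.6473 bits

H = −Σ pᵢ log₂ pᵢ.
−0.150·log₂(0.150) = 0.4105
−0.227·log₂(0.227) = 0.4856
−0.077·log₂(0.077) = 0.2848
−0.114·log₂(0.114) = 0.3571
−0.042·log₂(0.042) = 0.1921
−0.214·log₂(0.214) = 0.4760
−0.176·log₂(0.176) = 0.4411
Sum ≈ 2.6473 → 2.6473 bits.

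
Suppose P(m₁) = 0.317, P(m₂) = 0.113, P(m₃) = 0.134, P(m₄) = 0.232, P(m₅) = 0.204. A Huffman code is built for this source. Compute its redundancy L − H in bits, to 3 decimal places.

Entropy H = −Σ p log₂ p ≈ 2.2263 bits.
Huffman merges: 113/1000+67/500→247/1000; 51/250+29/125→109/250; 247/1000+317/1000→141/250; 109/250+141/250→1. L = 2247/1000 ≈ 2.2470.
L − H = 2.2470 − 2.2263 = 0.021 bits.

0.021 bits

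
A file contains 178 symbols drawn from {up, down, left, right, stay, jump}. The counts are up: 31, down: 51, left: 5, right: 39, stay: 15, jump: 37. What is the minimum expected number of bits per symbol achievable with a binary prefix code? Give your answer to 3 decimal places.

Probabilities are the counts divided by 178.
Repeatedly combine the two least-probable nodes; the expected code length is the sum of the merged weights.
merge 5/178 + 15/178 → 10/89
merge 10/89 + 31/178 → 51/178
merge 37/178 + 39/178 → 38/89
merge 51/178 + 51/178 → 51/89
merge 38/89 + 51/89 → 1
L = 10/89 + 51/178 + 38/89 + 51/89 + 1 = 427/178 ≈ 2.399 bits/symbol.

2.399 bits/symbol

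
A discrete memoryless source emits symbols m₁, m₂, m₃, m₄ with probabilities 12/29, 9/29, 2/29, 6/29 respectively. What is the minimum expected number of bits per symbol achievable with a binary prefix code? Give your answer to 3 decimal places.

1.862 bits/symbol

Repeatedly combine the two least-probable nodes; the expected code length is the sum of the merged weights.
merge 2/29 + 6/29 → 8/29
merge 8/29 + 9/29 → 17/29
merge 12/29 + 17/29 → 1
L = 8/29 + 17/29 + 1 = 54/29 ≈ 1.862 bits/symbol.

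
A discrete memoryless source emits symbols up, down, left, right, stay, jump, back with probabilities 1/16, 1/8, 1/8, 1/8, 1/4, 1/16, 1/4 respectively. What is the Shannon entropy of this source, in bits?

2.625 bits

Each probability is a power of 1/2, so log₂(1/p) is an integer.
H = Σ p·log₂(1/p) = 1/16·4 + 1/8·3 + 1/8·3 + 1/8·3 + 1/4·2 + 1/16·4 + 1/4·2 = 2.625 bits.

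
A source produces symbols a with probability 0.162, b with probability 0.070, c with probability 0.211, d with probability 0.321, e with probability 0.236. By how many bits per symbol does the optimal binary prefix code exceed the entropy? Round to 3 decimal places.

Entropy H = −Σ p log₂ p ≈ 2.1854 bits.
Huffman merges: 7/100+81/500→29/125; 211/1000+29/125→443/1000; 59/250+321/1000→557/1000; 443/1000+557/1000→1. L = 279/125 ≈ 2.2320.
L − H = 2.2320 − 2.1854 = 0.047 bits.

0.047 bits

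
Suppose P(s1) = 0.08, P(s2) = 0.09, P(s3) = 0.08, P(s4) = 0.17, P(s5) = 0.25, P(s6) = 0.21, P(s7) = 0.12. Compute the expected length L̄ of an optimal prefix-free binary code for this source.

2.7 bits/symbol

Repeatedly combine the two least-probable nodes; the expected code length is the sum of the merged weights.
merge 2/25 + 2/25 → 4/25
merge 9/100 + 3/25 → 21/100
merge 4/25 + 17/100 → 33/100
merge 21/100 + 21/100 → 21/50
merge 1/4 + 33/100 → 29/50
merge 21/50 + 29/50 → 1
L = 4/25 + 21/100 + 33/100 + 21/50 + 29/50 + 1 = 27/10 = 2.7 bits/symbol.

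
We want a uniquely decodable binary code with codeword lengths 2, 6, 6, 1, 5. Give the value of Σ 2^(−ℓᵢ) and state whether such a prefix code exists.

With common denominator 2^6 = 64: Σ 2^(−ℓᵢ) = 16/64 + 1/64 + 1/64 + 32/64 + 2/64 = 52/64 = 0.8125.
Kraft's inequality requires Σ ≤ 1; here Σ = 0.8125 ≤ 1, so such a prefix code exists.

0.8125; yes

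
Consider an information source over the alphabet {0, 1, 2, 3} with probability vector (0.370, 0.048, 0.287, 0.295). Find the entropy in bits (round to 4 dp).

1.7774 bits

H = −Σ pᵢ log₂ pᵢ.
−0.370·log₂(0.370) = 0.5307
−0.048·log₂(0.048) = 0.2103
−0.287·log₂(0.287) = 0.5169
−0.295·log₂(0.295) = 0.5196
Sum ≈ 1.7774 → 1.7774 bits.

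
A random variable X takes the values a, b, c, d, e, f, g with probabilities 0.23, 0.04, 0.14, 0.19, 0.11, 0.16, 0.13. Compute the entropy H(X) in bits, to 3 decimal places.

2.682 bits

H = −Σ pᵢ log₂ pᵢ.
−0.23·log₂(0.23) = 0.4877
−0.04·log₂(0.04) = 0.1858
−0.14·log₂(0.14) = 0.3971
−0.19·log₂(0.19) = 0.4552
−0.11·log₂(0.11) = 0.3503
−0.16·log₂(0.16) = 0.4230
−0.13·log₂(0.13) = 0.3826
Sum ≈ 2.6817 → 2.682 bits.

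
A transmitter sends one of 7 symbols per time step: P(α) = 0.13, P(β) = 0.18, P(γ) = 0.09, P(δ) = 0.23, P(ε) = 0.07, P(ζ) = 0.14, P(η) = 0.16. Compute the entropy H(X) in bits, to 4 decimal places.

H = −Σ pᵢ log₂ pᵢ.
−0.13·log₂(0.13) = 0.3826
−0.18·log₂(0.18) = 0.4453
−0.09·log₂(0.09) = 0.3127
−0.23·log₂(0.23) = 0.4877
−0.07·log₂(0.07) = 0.2686
−0.14·log₂(0.14) = 0.3971
−0.16·log₂(0.16) = 0.4230
Sum ≈ 2.7170 → 2.7170 bits.

2.7170 bits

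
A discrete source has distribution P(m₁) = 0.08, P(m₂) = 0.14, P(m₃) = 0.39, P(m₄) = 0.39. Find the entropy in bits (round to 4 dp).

1.7482 bits

H = −Σ pᵢ log₂ pᵢ.
−0.08·log₂(0.08) = 0.2915
−0.14·log₂(0.14) = 0.3971
−0.39·log₂(0.39) = 0.5298
−0.39·log₂(0.39) = 0.5298
Sum ≈ 1.7482 → 1.7482 bits.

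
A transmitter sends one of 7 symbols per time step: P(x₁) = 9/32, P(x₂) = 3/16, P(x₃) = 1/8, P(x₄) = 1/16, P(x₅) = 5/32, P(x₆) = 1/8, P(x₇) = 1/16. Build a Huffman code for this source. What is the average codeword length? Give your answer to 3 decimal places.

Repeatedly combine the two least-probable nodes; the expected code length is the sum of the merged weights.
merge 1/16 + 1/16 → 1/8
merge 1/8 + 1/8 → 1/4
merge 1/8 + 5/32 → 9/32
merge 3/16 + 1/4 → 7/16
merge 9/32 + 9/32 → 9/16
merge 7/16 + 9/16 → 1
L = 1/8 + 1/4 + 9/32 + 7/16 + 9/16 + 1 = 85/32 ≈ 2.656 bits/symbol.

2.656 bits/symbol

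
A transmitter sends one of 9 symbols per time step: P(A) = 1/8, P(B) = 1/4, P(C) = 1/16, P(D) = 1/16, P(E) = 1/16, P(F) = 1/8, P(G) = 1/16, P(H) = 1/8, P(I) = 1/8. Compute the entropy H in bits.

Each probability is a power of 1/2, so log₂(1/p) is an integer.
H = Σ p·log₂(1/p) = 1/8·3 + 1/4·2 + 1/16·4 + 1/16·4 + 1/16·4 + 1/8·3 + 1/16·4 + 1/8·3 + 1/8·3 = 3 bits.

3 bits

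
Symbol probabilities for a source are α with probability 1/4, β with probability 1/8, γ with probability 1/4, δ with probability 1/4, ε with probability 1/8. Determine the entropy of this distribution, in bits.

Each probability is a power of 1/2, so log₂(1/p) is an integer.
H = Σ p·log₂(1/p) = 1/4·2 + 1/8·3 + 1/4·2 + 1/4·2 + 1/8·3 = 2.25 bits.

2.25 bits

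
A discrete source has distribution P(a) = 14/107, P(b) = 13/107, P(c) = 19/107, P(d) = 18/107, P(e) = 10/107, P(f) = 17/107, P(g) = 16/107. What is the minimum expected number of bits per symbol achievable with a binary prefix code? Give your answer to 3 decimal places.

2.822 bits/symbol

Repeatedly combine the two least-probable nodes; the expected code length is the sum of the merged weights.
merge 10/107 + 13/107 → 23/107
merge 14/107 + 16/107 → 30/107
merge 17/107 + 18/107 → 35/107
merge 19/107 + 23/107 → 42/107
merge 30/107 + 35/107 → 65/107
merge 42/107 + 65/107 → 1
L = 23/107 + 30/107 + 35/107 + 42/107 + 65/107 + 1 = 302/107 ≈ 2.822 bits/symbol.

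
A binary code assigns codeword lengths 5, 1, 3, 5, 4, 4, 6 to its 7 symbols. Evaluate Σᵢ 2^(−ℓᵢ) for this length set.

With common denominator 2^6 = 64: Σ 2^(−ℓᵢ) = 2/64 + 32/64 + 8/64 + 2/64 + 4/64 + 4/64 + 1/64 = 53/64 = 0.828125.

0.828125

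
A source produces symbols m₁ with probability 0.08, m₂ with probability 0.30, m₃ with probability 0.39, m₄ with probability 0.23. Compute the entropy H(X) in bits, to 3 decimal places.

1.830 bits

H = −Σ pᵢ log₂ pᵢ.
−0.08·log₂(0.08) = 0.2915
−0.30·log₂(0.30) = 0.5211
−0.39·log₂(0.39) = 0.5298
−0.23·log₂(0.23) = 0.4877
Sum ≈ 1.8301 → 1.830 bits.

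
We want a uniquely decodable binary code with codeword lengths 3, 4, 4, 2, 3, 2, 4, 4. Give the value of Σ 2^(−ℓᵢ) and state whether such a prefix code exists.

With common denominator 2^4 = 16: Σ 2^(−ℓᵢ) = 2/16 + 1/16 + 1/16 + 4/16 + 2/16 + 4/16 + 1/16 + 1/16 = 16/16 = 1.
Kraft's inequality requires Σ ≤ 1; here Σ = 1 ≤ 1, so such a prefix code exists.

1; yes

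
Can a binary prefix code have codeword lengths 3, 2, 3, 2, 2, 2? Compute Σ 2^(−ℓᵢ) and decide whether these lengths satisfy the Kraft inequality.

1.25; no

With common denominator 2^3 = 8: Σ 2^(−ℓᵢ) = 1/8 + 2/8 + 1/8 + 2/8 + 2/8 + 2/8 = 10/8 = 1.25.
Kraft's inequality requires Σ ≤ 1; here Σ = 1.25 > 1, so no such prefix code exists.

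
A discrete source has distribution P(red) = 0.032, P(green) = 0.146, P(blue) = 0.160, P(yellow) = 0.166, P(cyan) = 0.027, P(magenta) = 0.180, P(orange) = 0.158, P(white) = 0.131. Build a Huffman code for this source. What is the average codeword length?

2.879 bits/symbol

Repeatedly combine the two least-probable nodes; the expected code length is the sum of the merged weights.
merge 27/1000 + 4/125 → 59/1000
merge 59/1000 + 131/1000 → 19/100
merge 73/500 + 79/500 → 38/125
merge 4/25 + 83/500 → 163/500
merge 9/50 + 19/100 → 37/100
merge 38/125 + 163/500 → 63/100
merge 37/100 + 63/100 → 1
L = 59/1000 + 19/100 + 38/125 + 163/500 + 37/100 + 63/100 + 1 = 2879/1000 = 2.879 bits/symbol.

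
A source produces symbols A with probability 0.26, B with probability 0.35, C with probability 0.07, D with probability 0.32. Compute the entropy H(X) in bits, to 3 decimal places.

1.830 bits

H = −Σ pᵢ log₂ pᵢ.
−0.26·log₂(0.26) = 0.5053
−0.35·log₂(0.35) = 0.5301
−0.07·log₂(0.07) = 0.2686
−0.32·log₂(0.32) = 0.5260
Sum ≈ 1.8300 → 1.830 bits.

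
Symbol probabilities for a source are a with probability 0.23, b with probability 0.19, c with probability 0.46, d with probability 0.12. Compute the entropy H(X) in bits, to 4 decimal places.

1.8253 bits

H = −Σ pᵢ log₂ pᵢ.
−0.23·log₂(0.23) = 0.4877
−0.19·log₂(0.19) = 0.4552
−0.46·log₂(0.46) = 0.5153
−0.12·log₂(0.12) = 0.3671
Sum ≈ 1.8253 → 1.8253 bits.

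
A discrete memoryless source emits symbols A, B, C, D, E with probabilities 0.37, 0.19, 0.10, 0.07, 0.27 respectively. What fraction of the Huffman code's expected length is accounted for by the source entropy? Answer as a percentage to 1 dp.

97.1%

Entropy H = −Σ p log₂ p ≈ 2.0967 bits.
Huffman merges: 7/100+1/10→17/100; 17/100+19/100→9/25; 27/100+9/25→63/100; 37/100+63/100→1. L = 54/25 ≈ 2.1600.
Efficiency = H/L = 2.0967/2.1600 = 97.1%.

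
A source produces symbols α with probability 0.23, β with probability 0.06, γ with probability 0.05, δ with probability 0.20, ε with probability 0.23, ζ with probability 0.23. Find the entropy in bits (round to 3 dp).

H = −Σ pᵢ log₂ pᵢ.
−0.23·log₂(0.23) = 0.4877
−0.06·log₂(0.06) = 0.2435
−0.05·log₂(0.05) = 0.2161
−0.20·log₂(0.20) = 0.4644
−0.23·log₂(0.23) = 0.4877
−0.23·log₂(0.23) = 0.4877
Sum ≈ 2.3870 → 2.387 bits.

2.387 bits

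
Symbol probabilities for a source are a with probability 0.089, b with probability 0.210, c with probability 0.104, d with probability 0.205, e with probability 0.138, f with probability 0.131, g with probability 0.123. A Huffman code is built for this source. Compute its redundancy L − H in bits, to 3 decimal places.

Entropy H = −Σ p log₂ p ≈ 2.7420 bits.
Huffman merges: 89/1000+13/125→193/1000; 123/1000+131/1000→127/500; 69/500+193/1000→331/1000; 41/200+21/100→83/200; 127/500+331/1000→117/200; 83/200+117/200→1. L = 1389/500 ≈ 2.7780.
L − H = 2.7780 − 2.7420 = 0.036 bits.

0.036 bits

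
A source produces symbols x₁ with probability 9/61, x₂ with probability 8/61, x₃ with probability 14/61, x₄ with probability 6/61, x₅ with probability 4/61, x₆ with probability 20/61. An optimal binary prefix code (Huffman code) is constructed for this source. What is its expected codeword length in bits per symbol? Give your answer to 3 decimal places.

Repeatedly combine the two least-probable nodes; the expected code length is the sum of the merged weights.
merge 4/61 + 6/61 → 10/61
merge 8/61 + 9/61 → 17/61
merge 10/61 + 14/61 → 24/61
merge 17/61 + 20/61 → 37/61
merge 24/61 + 37/61 → 1
L = 10/61 + 17/61 + 24/61 + 37/61 + 1 = 149/61 ≈ 2.443 bits/symbol.

2.443 bits/symbol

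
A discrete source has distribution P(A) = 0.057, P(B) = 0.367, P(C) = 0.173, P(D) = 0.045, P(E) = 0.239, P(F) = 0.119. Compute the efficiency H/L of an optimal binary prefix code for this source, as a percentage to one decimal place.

Entropy H = −Σ p log₂ p ≈ 2.2645 bits.
Huffman merges: 9/200+57/1000→51/500; 51/500+119/1000→221/1000; 173/1000+221/1000→197/500; 239/1000+367/1000→303/500; 197/500+303/500→1. L = 2323/1000 ≈ 2.3230.
Efficiency = H/L = 2.2645/2.3230 = 97.5%.

97.5%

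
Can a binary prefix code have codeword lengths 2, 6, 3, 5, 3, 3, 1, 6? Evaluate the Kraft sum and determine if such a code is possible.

1.1875; no

With common denominator 2^6 = 64: Σ 2^(−ℓᵢ) = 16/64 + 1/64 + 8/64 + 2/64 + 8/64 + 8/64 + 32/64 + 1/64 = 76/64 = 1.1875.
Kraft's inequality requires Σ ≤ 1; here Σ = 1.1875 > 1, so no such prefix code exists.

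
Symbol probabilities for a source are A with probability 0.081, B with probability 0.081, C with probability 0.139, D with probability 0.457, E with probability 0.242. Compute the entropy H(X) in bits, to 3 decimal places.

1.995 bits

H = −Σ pᵢ log₂ pᵢ.
−0.081·log₂(0.081) = 0.2937
−0.081·log₂(0.081) = 0.2937
−0.139·log₂(0.139) = 0.3957
−0.457·log₂(0.457) = 0.5163
−0.242·log₂(0.242) = 0.4954
Sum ≈ 1.9948 → 1.995 bits.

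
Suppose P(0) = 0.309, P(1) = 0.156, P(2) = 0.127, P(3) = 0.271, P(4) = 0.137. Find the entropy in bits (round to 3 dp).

2.223 bits

H = −Σ pᵢ log₂ pᵢ.
−0.309·log₂(0.309) = 0.5235
−0.156·log₂(0.156) = 0.4181
−0.127·log₂(0.127) = 0.3781
−0.271·log₂(0.271) = 0.5105
−0.137·log₂(0.137) = 0.3929
Sum ≈ 2.2231 → 2.223 bits.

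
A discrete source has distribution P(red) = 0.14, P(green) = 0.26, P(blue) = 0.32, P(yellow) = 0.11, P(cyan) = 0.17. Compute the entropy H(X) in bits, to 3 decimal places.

H = −Σ pᵢ log₂ pᵢ.
−0.14·log₂(0.14) = 0.3971
−0.26·log₂(0.26) = 0.5053
−0.32·log₂(0.32) = 0.5260
−0.11·log₂(0.11) = 0.3503
−0.17·log₂(0.17) = 0.4346
Sum ≈ 2.2133 → 2.213 bits.

2.213 bits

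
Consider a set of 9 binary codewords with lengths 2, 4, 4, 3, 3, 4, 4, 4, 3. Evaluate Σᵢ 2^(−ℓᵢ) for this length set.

With common denominator 2^4 = 16: Σ 2^(−ℓᵢ) = 4/16 + 1/16 + 1/16 + 2/16 + 2/16 + 1/16 + 1/16 + 1/16 + 2/16 = 15/16 = 0.9375.

0.9375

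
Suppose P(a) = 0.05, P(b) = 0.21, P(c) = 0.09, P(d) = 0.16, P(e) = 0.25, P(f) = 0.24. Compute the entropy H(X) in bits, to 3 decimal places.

2.419 bits

H = −Σ pᵢ log₂ pᵢ.
−0.05·log₂(0.05) = 0.2161
−0.21·log₂(0.21) = 0.4728
−0.09·log₂(0.09) = 0.3127
−0.16·log₂(0.16) = 0.4230
−0.25·log₂(0.25) = 0.5000
−0.24·log₂(0.24) = 0.4941
Sum ≈ 2.4187 → 2.419 bits.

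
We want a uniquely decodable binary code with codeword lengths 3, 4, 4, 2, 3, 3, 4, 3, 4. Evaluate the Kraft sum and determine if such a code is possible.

With common denominator 2^4 = 16: Σ 2^(−ℓᵢ) = 2/16 + 1/16 + 1/16 + 4/16 + 2/16 + 2/16 + 1/16 + 2/16 + 1/16 = 16/16 = 1.
Kraft's inequality requires Σ ≤ 1; here Σ = 1 ≤ 1, so such a prefix code exists.

1; yes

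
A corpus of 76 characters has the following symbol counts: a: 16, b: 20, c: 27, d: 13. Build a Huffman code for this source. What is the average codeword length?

2 bits/symbol

Probabilities are the counts divided by 76.
Repeatedly combine the two least-probable nodes; the expected code length is the sum of the merged weights.
merge 13/76 + 4/19 → 29/76
merge 5/19 + 27/76 → 47/76
merge 29/76 + 47/76 → 1
L = 29/76 + 47/76 + 1 = 2 bits/symbol.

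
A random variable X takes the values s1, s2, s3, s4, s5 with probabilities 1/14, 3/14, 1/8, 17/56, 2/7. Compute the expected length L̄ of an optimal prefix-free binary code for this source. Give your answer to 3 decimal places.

2.196 bits/symbol

Repeatedly combine the two least-probable nodes; the expected code length is the sum of the merged weights.
merge 1/14 + 1/8 → 11/56
merge 11/56 + 3/14 → 23/56
merge 2/7 + 17/56 → 33/56
merge 23/56 + 33/56 → 1
L = 11/56 + 23/56 + 33/56 + 1 = 123/56 ≈ 2.196 bits/symbol.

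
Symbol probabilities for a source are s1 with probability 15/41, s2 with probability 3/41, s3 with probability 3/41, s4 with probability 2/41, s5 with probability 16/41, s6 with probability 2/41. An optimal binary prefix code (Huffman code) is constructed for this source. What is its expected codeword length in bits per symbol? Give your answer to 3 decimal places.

Repeatedly combine the two least-probable nodes; the expected code length is the sum of the merged weights.
merge 2/41 + 2/41 → 4/41
merge 3/41 + 3/41 → 6/41
merge 4/41 + 6/41 → 10/41
merge 10/41 + 15/41 → 25/41
merge 16/41 + 25/41 → 1
L = 4/41 + 6/41 + 10/41 + 25/41 + 1 = 86/41 ≈ 2.098 bits/symbol.

2.098 bits/symbol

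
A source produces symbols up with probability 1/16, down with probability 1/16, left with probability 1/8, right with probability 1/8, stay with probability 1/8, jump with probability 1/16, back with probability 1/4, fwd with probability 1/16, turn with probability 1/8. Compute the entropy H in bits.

3 bits

Each probability is a power of 1/2, so log₂(1/p) is an integer.
H = Σ p·log₂(1/p) = 1/16·4 + 1/16·4 + 1/8·3 + 1/8·3 + 1/8·3 + 1/16·4 + 1/4·2 + 1/16·4 + 1/8·3 = 3 bits.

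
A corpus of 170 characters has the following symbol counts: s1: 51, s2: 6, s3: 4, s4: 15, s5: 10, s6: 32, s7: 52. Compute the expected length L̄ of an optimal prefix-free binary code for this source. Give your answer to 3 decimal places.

Probabilities are the counts divided by 170.
Repeatedly combine the two least-probable nodes; the expected code length is the sum of the merged weights.
merge 2/85 + 3/85 → 1/17
merge 1/17 + 1/17 → 2/17
merge 3/34 + 2/17 → 7/34
merge 16/85 + 7/34 → 67/170
merge 3/10 + 26/85 → 103/170
merge 67/170 + 103/170 → 1
L = 1/17 + 2/17 + 7/34 + 67/170 + 103/170 + 1 = 81/34 ≈ 2.382 bits/symbol.

2.382 bits/symbol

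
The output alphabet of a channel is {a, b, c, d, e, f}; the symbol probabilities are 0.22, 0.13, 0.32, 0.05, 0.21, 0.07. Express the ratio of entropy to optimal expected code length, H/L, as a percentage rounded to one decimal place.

Entropy H = −Σ p log₂ p ≈ 2.3467 bits.
Huffman merges: 1/20+7/100→3/25; 3/25+13/100→1/4; 21/100+11/50→43/100; 1/4+8/25→57/100; 43/100+57/100→1. L = 237/100 ≈ 2.3700.
Efficiency = H/L = 2.3467/2.3700 = 99.0%.

99.0%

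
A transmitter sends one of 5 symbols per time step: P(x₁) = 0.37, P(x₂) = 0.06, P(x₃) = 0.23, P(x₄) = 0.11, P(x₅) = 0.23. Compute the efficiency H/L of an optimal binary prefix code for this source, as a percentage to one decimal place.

96.8%

Entropy H = −Σ p log₂ p ≈ 2.0999 bits.
Huffman merges: 3/50+11/100→17/100; 17/100+23/100→2/5; 23/100+37/100→3/5; 2/5+3/5→1. L = 217/100 ≈ 2.1700.
Efficiency = H/L = 2.0999/2.1700 = 96.8%.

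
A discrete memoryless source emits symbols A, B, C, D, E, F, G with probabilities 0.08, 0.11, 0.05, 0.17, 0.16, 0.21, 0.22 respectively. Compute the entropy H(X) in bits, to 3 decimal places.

H = −Σ pᵢ log₂ pᵢ.
−0.08·log₂(0.08) = 0.2915
−0.11·log₂(0.11) = 0.3503
−0.05·log₂(0.05) = 0.2161
−0.17·log₂(0.17) = 0.4346
−0.16·log₂(0.16) = 0.4230
−0.21·log₂(0.21) = 0.4728
−0.22·log₂(0.22) = 0.4806
Sum ≈ 2.6689 → 2.669 bits.

2.669 bits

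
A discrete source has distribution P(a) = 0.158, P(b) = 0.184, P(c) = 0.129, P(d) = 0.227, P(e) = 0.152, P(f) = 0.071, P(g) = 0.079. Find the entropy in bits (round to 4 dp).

2.7101 bits

H = −Σ pᵢ log₂ pᵢ.
−0.158·log₂(0.158) = 0.4206
−0.184·log₂(0.184) = 0.4494
−0.129·log₂(0.129) = 0.3811
−0.227·log₂(0.227) = 0.4856
−0.152·log₂(0.152) = 0.4131
−0.071·log₂(0.071) = 0.2709
−0.079·log₂(0.079) = 0.2893
Sum ≈ 2.7101 → 2.7101 bits.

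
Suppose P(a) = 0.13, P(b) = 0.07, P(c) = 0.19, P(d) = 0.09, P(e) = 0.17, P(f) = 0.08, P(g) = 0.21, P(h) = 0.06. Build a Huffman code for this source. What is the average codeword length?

Repeatedly combine the two least-probable nodes; the expected code length is the sum of the merged weights.
merge 3/50 + 7/100 → 13/100
merge 2/25 + 9/100 → 17/100
merge 13/100 + 13/100 → 13/50
merge 17/100 + 17/100 → 17/50
merge 19/100 + 21/100 → 2/5
merge 13/50 + 17/50 → 3/5
merge 2/5 + 3/5 → 1
L = 13/100 + 17/100 + 13/50 + 17/50 + 2/5 + 3/5 + 1 = 29/10 = 2.9 bits/symbol.

2.9 bits/symbol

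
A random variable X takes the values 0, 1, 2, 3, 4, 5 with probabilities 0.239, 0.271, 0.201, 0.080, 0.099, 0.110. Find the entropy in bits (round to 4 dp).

2.4413 bits

H = −Σ pᵢ log₂ pᵢ.
−0.239·log₂(0.239) = 0.4935
−0.271·log₂(0.271) = 0.5105
−0.201·log₂(0.201) = 0.4653
−0.080·log₂(0.080) = 0.2915
−0.099·log₂(0.099) = 0.3303
−0.110·log₂(0.110) = 0.3503
Sum ≈ 2.4413 → 2.4413 bits.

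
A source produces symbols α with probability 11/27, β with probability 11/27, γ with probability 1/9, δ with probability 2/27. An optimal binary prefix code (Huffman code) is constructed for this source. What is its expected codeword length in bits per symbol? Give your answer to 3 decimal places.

1.778 bits/symbol

Repeatedly combine the two least-probable nodes; the expected code length is the sum of the merged weights.
merge 2/27 + 1/9 → 5/27
merge 5/27 + 11/27 → 16/27
merge 11/27 + 16/27 → 1
L = 5/27 + 16/27 + 1 = 16/9 ≈ 1.778 bits/symbol.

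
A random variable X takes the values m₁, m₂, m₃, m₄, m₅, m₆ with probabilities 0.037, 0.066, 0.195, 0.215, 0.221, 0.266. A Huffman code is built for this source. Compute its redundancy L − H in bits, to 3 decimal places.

Entropy H = −Σ p log₂ p ≈ 2.3610 bits.
Huffman merges: 37/1000+33/500→103/1000; 103/1000+39/200→149/500; 43/200+221/1000→109/250; 133/500+149/500→141/250; 109/250+141/250→1. L = 2401/1000 ≈ 2.4010.
L − H = 2.4010 − 2.3610 = 0.040 bits.

0.040 bits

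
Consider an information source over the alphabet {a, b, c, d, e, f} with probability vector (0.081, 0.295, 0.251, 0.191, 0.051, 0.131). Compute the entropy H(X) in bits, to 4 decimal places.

2.3731 bits

H = −Σ pᵢ log₂ pᵢ.
−0.081·log₂(0.081) = 0.2937
−0.295·log₂(0.295) = 0.5196
−0.251·log₂(0.251) = 0.5006
−0.191·log₂(0.191) = 0.4562
−0.051·log₂(0.051) = 0.2190
−0.131·log₂(0.131) = 0.3841
Sum ≈ 2.3731 → 2.3731 bits.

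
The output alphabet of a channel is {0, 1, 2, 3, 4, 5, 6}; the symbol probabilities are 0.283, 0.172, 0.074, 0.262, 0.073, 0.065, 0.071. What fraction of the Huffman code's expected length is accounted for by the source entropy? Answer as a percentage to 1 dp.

Entropy H = −Σ p log₂ p ≈ 2.5393 bits.
Huffman merges: 13/200+71/1000→17/125; 73/1000+37/500→147/1000; 17/125+147/1000→283/1000; 43/250+131/500→217/500; 283/1000+283/1000→283/500; 217/500+283/500→1. L = 1283/500 ≈ 2.5660.
Efficiency = H/L = 2.5393/2.5660 = 99.0%.

99.0%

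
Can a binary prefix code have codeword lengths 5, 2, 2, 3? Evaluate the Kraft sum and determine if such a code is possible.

With common denominator 2^5 = 32: Σ 2^(−ℓᵢ) = 1/32 + 8/32 + 8/32 + 4/32 = 21/32 = 0.65625.
Kraft's inequality requires Σ ≤ 1; here Σ = 0.65625 ≤ 1, so such a prefix code exists.

0.65625; yes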